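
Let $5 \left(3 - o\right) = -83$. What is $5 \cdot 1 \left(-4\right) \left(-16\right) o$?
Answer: $6272$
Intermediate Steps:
$o = \frac{98}{5}$ ($o = 3 - - \frac{83}{5} = 3 + \frac{83}{5} = \frac{98}{5} \approx 19.6$)
$5 \cdot 1 \left(-4\right) \left(-16\right) o = 5 \cdot 1 \left(-4\right) \left(-16\right) \frac{98}{5} = 5 \left(-4\right) \left(-16\right) \frac{98}{5} = \left(-20\right) \left(-16\right) \frac{98}{5} = 320 \cdot \frac{98}{5} = 6272$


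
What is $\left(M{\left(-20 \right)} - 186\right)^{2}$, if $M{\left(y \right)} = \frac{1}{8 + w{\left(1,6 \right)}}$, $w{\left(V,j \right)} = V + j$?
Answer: $\frac{7778521}{225} \approx 34571.0$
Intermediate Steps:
$M{\left(y \right)} = \frac{1}{15}$ ($M{\left(y \right)} = \frac{1}{8 + \left(1 + 6\right)} = \frac{1}{8 + 7} = \frac{1}{15}$)
$\left(M{\left(-20 \right)} - 186\right)^{2} = \left(\frac{1}{15} - 186\right)^{2} = \left(- \frac{2789}{15}\right)^{2} = \frac{7778521}{225}$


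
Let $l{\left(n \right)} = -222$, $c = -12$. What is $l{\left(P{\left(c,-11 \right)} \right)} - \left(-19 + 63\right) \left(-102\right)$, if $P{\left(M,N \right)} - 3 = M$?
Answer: $4266$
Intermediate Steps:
$P{\left(M,N \right)} = 3 + M$
$l{\left(P{\left(c,-11 \right)} \right)} - \left(-19 + 63\right) \left(-102\right) = -222 - \left(-19 + 63\right) \left(-102\right) = -222 - 44 \left(-102\right) = -222 - -4488 = -222 + 4488 = 4266$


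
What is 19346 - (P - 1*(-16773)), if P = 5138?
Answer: -2565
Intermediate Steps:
19346 - (P - 1*(-16773)) = 19346 - (5138 - 1*(-16773)) = 19346 - (5138 + 16773) = 19346 - 1*21911 = 19346 - 21911 = -2565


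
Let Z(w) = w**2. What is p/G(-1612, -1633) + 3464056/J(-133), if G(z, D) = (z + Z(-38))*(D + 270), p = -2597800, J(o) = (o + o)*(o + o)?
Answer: 2720551171/72330321 ≈ 37.613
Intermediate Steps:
J(o) = 4*o**2 (J(o) = (2*o)*(2*o) = 4*o**2)
G(z, D) = (270 + D)*(1444 + z) (G(z, D) = (z + (-38)**2)*(D + 270) = (z + 1444)*(270 + D) = (1444 + z)*(270 + D) = (270 + D)*(1444 + z))
p/G(-1612, -1633) + 3464056/J(-133) = -2597800/(389880 + 270*(-1612) + 1444*(-1633) - 1633*(-1612)) + 3464056/((4*(-133)**2)) = -2597800/(389880 - 435240 - 2358052 + 2632396) + 3464056/((4*17689)) = -2597800/228984 + 3464056/70756 = -2597800*1/228984 + 3464056*(1/70756) = -324725/28623 + 866014/17689 = 2720551171/72330321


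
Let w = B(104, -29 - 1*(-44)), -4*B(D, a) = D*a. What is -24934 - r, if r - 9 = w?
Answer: -24553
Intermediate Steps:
B(D, a) = -D*a/4
w = -390 (w = -¼*104*(-29 - 1*(-44)) = -¼*104*(-29 + 44) = -¼*104*15 = -390)
r = -381 (r = 9 - 390 = -381)
-24934 - r = -24934 - 1*(-381) = -24934 + 381 = -24553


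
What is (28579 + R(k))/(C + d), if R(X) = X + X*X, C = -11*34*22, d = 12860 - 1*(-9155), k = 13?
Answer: 28761/13787 ≈ 2.0861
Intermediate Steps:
d = 22015 (d = 12860 + 9155 = 22015)
C = -8228 (C = -374*22 = -8228)
R(X) = X + X²
(28579 + R(k))/(C + d) = (28579 + 13*(1 + 13))/(-8228 + 22015) = (28579 + 13*14)/13787 = (28579 + 182)*(1/13787) = 28761*(1/13787) = 28761/13787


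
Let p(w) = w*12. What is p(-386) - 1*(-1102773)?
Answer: 1098141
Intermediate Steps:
p(w) = 12*w
p(-386) - 1*(-1102773) = 12*(-386) - 1*(-1102773) = -4632 + 1102773 = 1098141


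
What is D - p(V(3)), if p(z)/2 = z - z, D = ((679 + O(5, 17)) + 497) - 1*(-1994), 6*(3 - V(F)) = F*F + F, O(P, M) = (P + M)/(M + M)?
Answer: 53901/17 ≈ 3170.6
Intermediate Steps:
O(P, M) = (M + P)/(2*M) (O(P, M) = (M + P)/((2*M)) = (M + P)*(1/(2*M)) = (M + P)/(2*M))
V(F) = 3 - F/6 - F²/6 (V(F) = 3 - (F*F + F)/6 = 3 - (F² + F)/6 = 3 - (F + F²)/6 = 3 + (-F/6 - F²/6) = 3 - F/6 - F²/6)
D = 53901/17 (D = ((679 + (½)*(17 + 5)/17) + 497) - 1*(-1994) = ((679 + (½)*(1/17)*22) + 497) + 1994 = ((679 + 11/17) + 497) + 1994 = (11554/17 + 497) + 1994 = 20003/17 + 1994 = 53901/17 ≈ 3170.6)
p(z) = 0 (p(z) = 2*(z - z) = 2*0 = 0)
D - p(V(3)) = 53901/17 - 1*0 = 53901/17 + 0 = 53901/17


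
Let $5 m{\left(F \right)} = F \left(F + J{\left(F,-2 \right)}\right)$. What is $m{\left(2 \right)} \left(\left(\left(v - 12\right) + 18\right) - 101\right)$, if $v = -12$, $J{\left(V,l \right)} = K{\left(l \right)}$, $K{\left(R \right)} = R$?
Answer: $0$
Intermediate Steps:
$J{\left(V,l \right)} = l$
$m{\left(F \right)} = \frac{F \left(-2 + F\right)}{5}$ ($m{\left(F \right)} = \frac{F \left(F - 2\right)}{5} = \frac{F \left(-2 + F\right)}{5}$)
$m{\left(2 \right)} \left(\left(\left(v - 12\right) + 18\right) - 101\right) = \frac{1}{5} \cdot 2 \left(-2 + 2\right) \left(\left(\left(-12 - 12\right) + 18\right) - 101\right) = \frac{1}{5} \cdot 2 \cdot 0 \left(\left(-24 + 18\right) - 101\right) = 0 \left(-6 - 101\right) = 0 \left(-107\right) = 0$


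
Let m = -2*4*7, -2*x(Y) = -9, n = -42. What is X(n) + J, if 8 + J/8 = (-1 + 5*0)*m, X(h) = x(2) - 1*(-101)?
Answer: 979/2 ≈ 489.50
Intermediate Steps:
x(Y) = 9/2 (x(Y) = -½*(-9) = 9/2)
X(h) = 211/2 (X(h) = 9/2 - 1*(-101) = 9/2 + 101 = 211/2)
m = -56 (m = -8*7 = -56)
J = 384 (J = -64 + 8*((-1 + 5*0)*(-56)) = -64 + 8*((-1 + 0)*(-56)) = -64 + 8*(-1*(-56)) = -64 + 8*56 = -64 + 448 = 384)
X(n) + J = 211/2 + 384 = 979/2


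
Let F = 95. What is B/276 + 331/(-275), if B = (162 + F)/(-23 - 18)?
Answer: -3816271/3111900 ≈ -1.2263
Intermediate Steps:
B = -257/41 (B = (162 + 95)/(-23 - 18) = 257/(-41) = 257*(-1/41) = -257/41 ≈ -6.2683)
B/276 + 331/(-275) = -257/41/276 + 331/(-275) = -257/41*1/276 + 331*(-1/275) = -257/11316 - 331/275 = -3816271/3111900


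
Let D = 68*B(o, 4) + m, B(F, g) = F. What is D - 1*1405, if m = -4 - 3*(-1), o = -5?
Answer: -1746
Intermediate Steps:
m = -1 (m = -4 + 3 = -1)
D = -341 (D = 68*(-5) - 1 = -340 - 1 = -341)
D - 1*1405 = -341 - 1*1405 = -341 - 1405 = -1746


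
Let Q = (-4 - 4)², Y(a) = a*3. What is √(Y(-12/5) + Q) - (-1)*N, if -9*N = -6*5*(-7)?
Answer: -70/3 + 2*√355/5 ≈ -15.797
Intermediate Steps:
Y(a) = 3*a
N = -70/3 (N = -(-6*5)*(-7)/9 = -(-10)*(-7)/3 = -⅑*210 = -70/3 ≈ -23.333)
Q = 64 (Q = (-8)² = 64)
√(Y(-12/5) + Q) - (-1)*N = √(3*(-12/5) + 64) - (-1)*(-70)/3 = √(3*(-12*⅕) + 64) - 1*70/3 = √(3*(-12/5) + 64) - 70/3 = √(-36/5 + 64) - 70/3 = √(284/5) - 70/3 = 2*√355/5 - 70/3 = -70/3 + 2*√355/5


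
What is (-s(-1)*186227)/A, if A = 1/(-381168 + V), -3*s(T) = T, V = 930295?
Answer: -102262273829/3 ≈ -3.4087e+10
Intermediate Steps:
s(T) = -T/3
A = 1/549127 (A = 1/(-381168 + 930295) = 1/549127 ≈ 1.8211e-6)
(-s(-1)*186227)/A = (-(-1/3*(-1))*186227)/(1/549127) = -186227/3*549127 = -102262273829/3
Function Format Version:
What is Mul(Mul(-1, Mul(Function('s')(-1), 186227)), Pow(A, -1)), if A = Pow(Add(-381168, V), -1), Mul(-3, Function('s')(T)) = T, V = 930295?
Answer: Rational(-102262273829, 3) ≈ -3.4087e+10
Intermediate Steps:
Function('s')(T) = Mul(Rational(-1, 3), T)
A = Rational(1, 549127) (A = Pow(Add(-381168, 930295), -1) = Pow(549127, -1) = Rational(1, 549127) ≈ 1.8211e-6)
Mul(Mul(-1, Mul(Function('s')(-1), 186227)), Pow(A, -1)) = Mul(Mul(-1, Mul(Mul(Rational(-1, 3), -1), 186227)), Pow(Rational(1, 549127), -1)) = Mul(Mul(-1, Mul(Rational(1, 3), 186227)), 549127) = Mul(Mul(-1, Rational(186227, 3)), 549127) = Mul(Rational(-186227, 3), 549127) = Rational(-102262273829, 3)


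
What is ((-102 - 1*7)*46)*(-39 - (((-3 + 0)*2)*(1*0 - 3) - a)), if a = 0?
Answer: 285798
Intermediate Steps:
((-102 - 1*7)*46)*(-39 - (((-3 + 0)*2)*(1*0 - 3) - a)) = ((-102 - 1*7)*46)*(-39 - (((-3 + 0)*2)*(1*0 - 3) - 1*0)) = ((-102 - 7)*46)*(-39 - ((-3*2)*(0 - 3) + 0)) = (-109*46)*(-39 - (-6*(-3) + 0)) = -5014*(-39 - (18 + 0)) = -5014*(-39 - 1*18) = -5014*(-39 - 18) = -5014*(-57) = 285798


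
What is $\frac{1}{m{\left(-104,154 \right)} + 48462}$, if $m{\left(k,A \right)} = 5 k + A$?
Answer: $\frac{1}{48096} \approx 2.0792 \cdot 10^{-5}$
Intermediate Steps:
$m{\left(k,A \right)} = A + 5 k$
$\frac{1}{m{\left(-104,154 \right)} + 48462} = \frac{1}{\left(154 + 5 \left(-104\right)\right) + 48462} = \frac{1}{\left(154 - 520\right) + 48462} = \frac{1}{-366 + 48462} = \frac{1}{48096}$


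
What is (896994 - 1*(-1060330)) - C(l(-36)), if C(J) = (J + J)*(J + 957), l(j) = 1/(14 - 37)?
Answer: 1035468416/529 ≈ 1.9574e+6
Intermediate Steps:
l(j) = -1/23 (l(j) = 1/(-23) = -1/23)
C(J) = 2*J*(957 + J) (C(J) = (2*J)*(957 + J) = 2*J*(957 + J))
(896994 - 1*(-1060330)) - C(l(-36)) = (896994 - 1*(-1060330)) - 2*(-1)*(957 - 1/23)/23 = (896994 + 1060330) - 2*(-1)*22010/(23*23) = 1957324 - 1*(-44020/529) = 1957324 + 44020/529 = 1035468416/529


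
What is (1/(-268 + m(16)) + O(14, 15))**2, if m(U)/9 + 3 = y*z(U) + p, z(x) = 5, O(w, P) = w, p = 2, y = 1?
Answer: 10543009/53824 ≈ 195.88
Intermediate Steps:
m(U) = 36 (m(U) = -27 + 9*(1*5 + 2) = -27 + 9*(5 + 2) = -27 + 9*7 = -27 + 63 = 36)
(1/(-268 + m(16)) + O(14, 15))**2 = (1/(-268 + 36) + 14)**2 = (1/(-232) + 14)**2 = (-1/232 + 14)**2 = (3247/232)**2 = 10543009/53824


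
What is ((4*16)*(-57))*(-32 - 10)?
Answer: 153216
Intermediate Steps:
((4*16)*(-57))*(-32 - 10) = (64*(-57))*(-42) = -3648*(-42) = 153216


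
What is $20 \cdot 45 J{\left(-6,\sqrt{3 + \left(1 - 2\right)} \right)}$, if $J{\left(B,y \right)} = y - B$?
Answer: $5400 + 900 \sqrt{2} \approx 6672.8$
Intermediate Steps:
$20 \cdot 45 J{\left(-6,\sqrt{3 + \left(1 - 2\right)} \right)} = 20 \cdot 45 \left(\sqrt{3 + \left(1 - 2\right)} - -6\right) = 900 \left(\sqrt{3 + \left(1 - 2\right)} + 6\right) = 900 \left(\sqrt{3 - 1} + 6\right) = 900 \left(\sqrt{2} + 6\right) = 900 \left(6 + \sqrt{2}\right) = 5400 + 900 \sqrt{2}$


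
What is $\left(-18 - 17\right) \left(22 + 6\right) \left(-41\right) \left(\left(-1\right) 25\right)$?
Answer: $-1004500$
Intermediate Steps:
$\left(-18 - 17\right) \left(22 + 6\right) \left(-41\right) \left(\left(-1\right) 25\right) = \left(-35\right) 28 \left(-41\right) \left(-25\right) = \left(-980\right) \left(-41\right) \left(-25\right) = 40180 \left(-25\right) = -1004500$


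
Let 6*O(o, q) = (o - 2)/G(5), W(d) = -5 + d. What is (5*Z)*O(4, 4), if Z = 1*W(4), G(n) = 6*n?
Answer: -1/18 ≈ -0.055556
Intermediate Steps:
O(o, q) = -1/90 + o/180 (O(o, q) = ((o - 2)/((6*5)))/6 = ((-2 + o)/30)/6 = ((-2 + o)*(1/30))/6 = (-1/15 + o/30)/6 = -1/90 + o/180)
Z = -1 (Z = 1*(-5 + 4) = 1*(-1) = -1)
(5*Z)*O(4, 4) = (5*(-1))*(-1/90 + (1/180)*4) = -5*(-1/90 + 1/45) = -5*1/90 = -1/18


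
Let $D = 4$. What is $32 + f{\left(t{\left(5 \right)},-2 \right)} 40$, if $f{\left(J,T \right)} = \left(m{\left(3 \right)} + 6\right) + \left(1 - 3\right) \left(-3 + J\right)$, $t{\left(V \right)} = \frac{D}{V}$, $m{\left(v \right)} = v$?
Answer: $568$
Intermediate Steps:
$t{\left(V \right)} = \frac{4}{V}$
$f{\left(J,T \right)} = 15 - 2 J$ ($f{\left(J,T \right)} = \left(3 + 6\right) + \left(1 - 3\right) \left(-3 + J\right) = 9 - 2 \left(-3 + J\right) = 9 - \left(-6 + 2 J\right) = 15 - 2 J$)
$32 + f{\left(t{\left(5 \right)},-2 \right)} 40 = 32 + \left(15 - 2 \cdot \frac{4}{5}\right) 40 = 32 + \left(15 - 2 \cdot 4 \cdot \frac{1}{5}\right) 40 = 32 + \left(15 - \frac{8}{5}\right) 40 = 32 + \frac{67}{5} \cdot 40 = 32 + 536 = 568$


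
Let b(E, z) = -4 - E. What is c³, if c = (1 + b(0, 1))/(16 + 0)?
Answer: -27/4096 ≈ -0.0065918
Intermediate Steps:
c = -3/16 (c = (1 + (-4 - 1*0))/(16 + 0) = (1 + (-4 + 0))/16 = (1 - 4)*(1/16) = -3*1/16 = -3/16 ≈ -0.18750)
c³ = (-3/16)³ = -27/4096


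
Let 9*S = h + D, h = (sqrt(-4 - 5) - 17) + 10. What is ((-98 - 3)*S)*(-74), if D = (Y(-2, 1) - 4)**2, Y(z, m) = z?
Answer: 216746/9 + 7474*I/3 ≈ 24083.0 + 2491.3*I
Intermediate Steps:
h = -7 + 3*I (h = (sqrt(-9) - 17) + 10 = (3*I - 17) + 10 = (-17 + 3*I) + 10 = -7 + 3*I ≈ -7.0 + 3.0*I)
D = 36 (D = (-2 - 4)**2 = (-6)**2 = 36)
S = 29/9 + I/3 (S = ((-7 + 3*I) + 36)/9 = (29 + 3*I)/9 = 29/9 + I/3 ≈ 3.2222 + 0.33333*I)
((-98 - 3)*S)*(-74) = ((-98 - 3)*(29/9 + I/3))*(-74) = -101*(29/9 + I/3)*(-74) = (-2929/9 - 101*I/3)*(-74) = 216746/9 + 7474*I/3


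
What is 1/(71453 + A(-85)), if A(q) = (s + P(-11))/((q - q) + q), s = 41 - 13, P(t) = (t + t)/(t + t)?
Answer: 85/6073476 ≈ 1.3995e-5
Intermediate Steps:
P(t) = 1 (P(t) = (2*t)/((2*t)) = (2*t)*(1/(2*t)) = 1)
s = 28
A(q) = 29/q (A(q) = (28 + 1)/((q - q) + q) = 29/(0 + q) = 29/q)
1/(71453 + A(-85)) = 1/(71453 + 29/(-85)) = 1/(71453 + 29*(-1/85)) = 1/(71453 - 29/85) = 1/(6073476/85) = 85/6073476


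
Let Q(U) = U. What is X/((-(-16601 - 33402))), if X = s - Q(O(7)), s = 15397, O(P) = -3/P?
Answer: 107782/350021 ≈ 0.30793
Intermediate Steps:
X = 107782/7 (X = 15397 - (-3)/7 = 15397 - 1*(-3/7) = 15397 + 3/7 = 107782/7 ≈ 15397.)
X/((-(-16601 - 33402))) = 107782/(7*((-(-16601 - 33402)))) = 107782/(7*((-1*(-50003)))) = (107782/7)/50003 = (107782/7)*(1/50003) = 107782/350021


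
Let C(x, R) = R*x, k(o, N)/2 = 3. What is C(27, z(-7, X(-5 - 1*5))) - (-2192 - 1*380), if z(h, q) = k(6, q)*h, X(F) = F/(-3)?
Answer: 1438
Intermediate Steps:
k(o, N) = 6 (k(o, N) = 2*3 = 6)
X(F) = -F/3 (X(F) = F*(-1/3) = -F/3)
z(h, q) = 6*h
C(27, z(-7, X(-5 - 1*5))) - (-2192 - 1*380) = (6*(-7))*27 - (-2192 - 1*380) = -42*27 - (-2192 - 380) = -1134 - 1*(-2572) = -1134 + 2572 = 1438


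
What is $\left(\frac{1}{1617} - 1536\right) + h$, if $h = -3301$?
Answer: $- \frac{7821428}{1617} \approx -4837.0$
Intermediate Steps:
$\left(\frac{1}{1617} - 1536\right) + h = \left(\frac{1}{1617} - 1536\right) - 3301 = - \frac{2483711}{1617} - 3301 = - \frac{7821428}{1617}$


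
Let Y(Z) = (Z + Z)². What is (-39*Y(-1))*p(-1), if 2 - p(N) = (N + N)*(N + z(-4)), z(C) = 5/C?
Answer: 390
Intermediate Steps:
Y(Z) = 4*Z² (Y(Z) = (2*Z)² = 4*Z²)
p(N) = 2 - 2*N*(-5/4 + N) (p(N) = 2 - (N + N)*(N + 5/(-4)) = 2 - 2*N*(N + 5*(-¼)) = 2 - 2*N*(N - 5/4) = 2 - 2*N*(-5/4 + N))
(-39*Y(-1))*p(-1) = (-156*(-1)²)*(2 - 2*(-1)² + (5/2)*(-1)) = (-156)*(2 - 2*1 - 5/2) = (-39*4)*(2 - 2 - 5/2) = -156*(-5/2) = 390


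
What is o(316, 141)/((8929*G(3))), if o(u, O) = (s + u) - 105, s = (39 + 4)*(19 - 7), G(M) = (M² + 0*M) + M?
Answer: 727/107148 ≈ 0.0067850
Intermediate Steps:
G(M) = M + M² (G(M) = (M² + 0) + M = M² + M = M + M²)
s = 516 (s = 43*12 = 516)
o(u, O) = 411 + u (o(u, O) = (516 + u) - 105 = 411 + u)
o(316, 141)/((8929*G(3))) = (411 + 316)/((8929*(3*(1 + 3)))) = 727/((8929*(3*4))) = 727/((8929*12)) = 727/107148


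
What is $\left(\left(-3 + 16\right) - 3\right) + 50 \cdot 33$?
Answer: $1660$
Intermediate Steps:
$\left(\left(-3 + 16\right) - 3\right) + 50 \cdot 33 = \left(13 - 3\right) + 1650 = 10 + 1650 = 1660$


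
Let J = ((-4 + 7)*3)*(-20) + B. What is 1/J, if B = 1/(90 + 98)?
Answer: -188/33839 ≈ -0.0055557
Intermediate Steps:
B = 1/188 ≈ 0.0053191
J = -33839/188 (J = ((-4 + 7)*3)*(-20) + 1/188 = (3*3)*(-20) + 1/188 = 9*(-20) + 1/188 = -180 + 1/188 = -33839/188 ≈ -179.99)
1/J = 1/(-33839/188) = -188/33839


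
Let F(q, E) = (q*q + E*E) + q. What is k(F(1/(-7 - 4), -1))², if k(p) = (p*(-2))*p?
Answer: 607228164/214358881 ≈ 2.8328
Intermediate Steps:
F(q, E) = q + E² + q² (F(q, E) = (q² + E²) + q = (E² + q²) + q = q + E² + q²)
k(p) = -2*p² (k(p) = (-2*p)*p = -2*p²)
k(F(1/(-7 - 4), -1))² = (-2*(1/(-7 - 4) + (-1)² + (1/(-7 - 4))²)²)² = (-2*(1/(-11) + 1 + (1/(-11))²)²)² = (-2*(-1/11 + 1 + (-1/11)²)²)² = (-2*(-1/11 + 1 + 1/121)²)² = (-2*(111/121)²)² = (-2*12321/14641)² = (-24642/14641)² = 607228164/214358881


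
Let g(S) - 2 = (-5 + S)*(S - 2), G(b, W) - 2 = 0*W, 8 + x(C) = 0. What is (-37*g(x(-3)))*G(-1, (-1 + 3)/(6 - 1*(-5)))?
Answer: -9768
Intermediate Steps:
x(C) = -8 (x(C) = -8 + 0 = -8)
G(b, W) = 2 (G(b, W) = 2 + 0*W = 2 + 0 = 2)
g(S) = 2 + (-5 + S)*(-2 + S) (g(S) = 2 + (-5 + S)*(S - 2) = 2 + (-5 + S)*(-2 + S))
(-37*g(x(-3)))*G(-1, (-1 + 3)/(6 - 1*(-5))) = -37*(12 + (-8)² - 7*(-8))*2 = -37*(12 + 64 + 56)*2 = -37*132*2 = -4884*2 = -9768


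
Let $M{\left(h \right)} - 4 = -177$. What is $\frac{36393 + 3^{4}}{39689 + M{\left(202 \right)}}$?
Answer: $\frac{6079}{6586} \approx 0.92302$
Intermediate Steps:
$M{\left(h \right)} = -173$ ($M{\left(h \right)} = 4 - 177 = -173$)
$\frac{36393 + 3^{4}}{39689 + M{\left(202 \right)}} = \frac{36393 + 3^{4}}{39689 - 173} = \frac{36393 + 81}{39516} = 36474 \cdot \frac{1}{39516} = \frac{6079}{6586}$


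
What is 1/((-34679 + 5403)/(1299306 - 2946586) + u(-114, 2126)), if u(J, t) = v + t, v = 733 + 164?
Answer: 411820/1244939179 ≈ 0.00033080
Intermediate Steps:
v = 897
u(J, t) = 897 + t
1/((-34679 + 5403)/(1299306 - 2946586) + u(-114, 2126)) = 1/((-34679 + 5403)/(1299306 - 2946586) + (897 + 2126)) = 1/(-29276/(-1647280) + 3023) = 1/(-29276*(-1/1647280) + 3023) = 1/(7319/411820 + 3023) = 1/(1244939179/411820) = 411820/1244939179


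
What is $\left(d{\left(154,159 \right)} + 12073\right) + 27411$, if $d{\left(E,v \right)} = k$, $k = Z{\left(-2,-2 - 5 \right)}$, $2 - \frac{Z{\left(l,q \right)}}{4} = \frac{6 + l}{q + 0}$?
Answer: $\frac{276460}{7} \approx 39494.0$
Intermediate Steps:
$Z{\left(l,q \right)} = 8 - \frac{4 \left(6 + l\right)}{q}$ ($Z{\left(l,q \right)} = 8 - 4 \frac{6 + l}{q + 0} = 8 - 4 \frac{6 + l}{q} = 8 - \frac{4 \left(6 + l\right)}{q}$)
$k = \frac{72}{7}$ ($k = \frac{4 \left(-6 - -2 + 2 \left(-2 - 5\right)\right)}{-2 - 5} = \frac{4 \left(-6 + 2 + 2 \left(-7\right)\right)}{-7} = 4 \left(- \frac{1}{7}\right) \left(-6 + 2 - 14\right) = 4 \left(- \frac{1}{7}\right) \left(-18\right) = \frac{72}{7} \approx 10.286$)
$d{\left(E,v \right)} = \frac{72}{7}$
$\left(d{\left(154,159 \right)} + 12073\right) + 27411 = \left(\frac{72}{7} + 12073\right) + 27411 = \frac{84583}{7} + 27411 = \frac{276460}{7}$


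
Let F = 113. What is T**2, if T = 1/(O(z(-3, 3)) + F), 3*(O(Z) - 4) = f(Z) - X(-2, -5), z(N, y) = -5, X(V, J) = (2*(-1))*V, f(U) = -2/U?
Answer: 25/335241 ≈ 7.4573e-5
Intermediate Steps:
X(V, J) = -2*V
O(Z) = 8/3 - 2/(3*Z) (O(Z) = 4 + (-2/Z - (-2)*(-2))/3 = 4 + (-2/Z - 1*4)/3 = 4 + (-2/Z - 4)/3 = 4 + (-4 - 2/Z)/3 = 4 + (-4/3 - 2/(3*Z)) = 8/3 - 2/(3*Z))
T = 5/579 (T = 1/((2/3)*(-1 + 4*(-5))/(-5) + 113) = 1/((2/3)*(-1/5)*(-1 - 20) + 113) = 1/((2/3)*(-1/5)*(-21) + 113) = 1/(14/5 + 113) = 1/(579/5) = 5/579 ≈ 0.0086356)
T**2 = (5/579)**2 = 25/335241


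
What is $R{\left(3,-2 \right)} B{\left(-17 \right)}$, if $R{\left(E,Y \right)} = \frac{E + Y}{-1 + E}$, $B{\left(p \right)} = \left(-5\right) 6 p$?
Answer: $255$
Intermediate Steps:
$B{\left(p \right)} = - 30 p$
$R{\left(E,Y \right)} = \frac{E + Y}{-1 + E}$
$R{\left(3,-2 \right)} B{\left(-17 \right)} = \frac{3 - 2}{-1 + 3} \left(\left(-30\right) \left(-17\right)\right) = \frac{1}{2} \cdot 1 \cdot 510 = \frac{1}{2} \cdot 510 = 255$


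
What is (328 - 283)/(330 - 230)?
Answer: 9/20 ≈ 0.45000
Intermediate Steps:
(328 - 283)/(330 - 230) = 45/100 = 45*(1/100) = 9/20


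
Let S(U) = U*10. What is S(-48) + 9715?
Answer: 9235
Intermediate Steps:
S(U) = 10*U
S(-48) + 9715 = 10*(-48) + 9715 = -480 + 9715 = 9235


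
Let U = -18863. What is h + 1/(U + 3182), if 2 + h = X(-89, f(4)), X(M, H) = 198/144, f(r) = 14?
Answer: -78413/125448 ≈ -0.62506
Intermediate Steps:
X(M, H) = 11/8 (X(M, H) = 198*(1/144) = 11/8)
h = -5/8 (h = -2 + 11/8 = -5/8 ≈ -0.62500)
h + 1/(U + 3182) = -5/8 + 1/(-18863 + 3182) = -5/8 + 1/(-15681) = -5/8 - 1/15681 = -78413/125448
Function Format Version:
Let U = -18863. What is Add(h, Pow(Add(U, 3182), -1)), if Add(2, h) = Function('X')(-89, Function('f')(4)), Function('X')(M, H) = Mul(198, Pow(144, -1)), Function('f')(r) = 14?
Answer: Rational(-78413, 125448) ≈ -0.62506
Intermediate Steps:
Function('X')(M, H) = Rational(11, 8) (Function('X')(M, H) = Mul(198, Rational(1, 144)) = Rational(11, 8))
h = Rational(-5, 8) (h = Add(-2, Rational(11, 8)) = Rational(-5, 8) ≈ -0.62500)
Add(h, Pow(Add(U, 3182), -1)) = Add(Rational(-5, 8), Pow(Add(-18863, 3182), -1)) = Add(Rational(-5, 8), Pow(-15681, -1)) = Add(Rational(-5, 8), Rational(-1, 15681)) = Rational(-78413, 125448)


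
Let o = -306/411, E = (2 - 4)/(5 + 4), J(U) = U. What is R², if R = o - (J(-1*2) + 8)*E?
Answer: 58564/168921 ≈ 0.34669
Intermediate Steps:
E = -2/9 ≈ -0.22222
o = -102/137 (o = -306*1/411 = -102/137 ≈ -0.74453)
R = 242/411 (R = -102/137 - (-1*2 + 8)*(-2)/9 = -102/137 - (-2 + 8)*(-2)/9 = -102/137 - 6*(-2)/9 = -102/137 - 1*(-4/3) = -102/137 + 4/3 = 242/411 ≈ 0.58881)
R² = (242/411)² = 58564/168921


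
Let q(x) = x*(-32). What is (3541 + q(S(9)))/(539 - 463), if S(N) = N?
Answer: 3253/76 ≈ 42.803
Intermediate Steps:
q(x) = -32*x
(3541 + q(S(9)))/(539 - 463) = (3541 - 32*9)/(539 - 463) = (3541 - 288)/76 = 3253*(1/76) = 3253/76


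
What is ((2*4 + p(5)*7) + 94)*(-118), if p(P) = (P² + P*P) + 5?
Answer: -57466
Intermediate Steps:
p(P) = 5 + 2*P² (p(P) = (P² + P²) + 5 = 2*P² + 5 = 5 + 2*P²)
((2*4 + p(5)*7) + 94)*(-118) = ((2*4 + (5 + 2*5²)*7) + 94)*(-118) = ((8 + (5 + 2*25)*7) + 94)*(-118) = ((8 + (5 + 50)*7) + 94)*(-118) = ((8 + 55*7) + 94)*(-118) = ((8 + 385) + 94)*(-118) = (393 + 94)*(-118) = 487*(-118) = -57466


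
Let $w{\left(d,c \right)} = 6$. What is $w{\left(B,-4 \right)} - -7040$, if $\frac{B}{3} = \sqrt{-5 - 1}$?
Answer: $7046$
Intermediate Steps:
$B = 3 i \sqrt{6}$ ($B = 3 \sqrt{-5 - 1} = 3 \sqrt{-6} = 3 i \sqrt{6} \approx 7.3485 i$)
$w{\left(B,-4 \right)} - -7040 = 6 - -7040 = 6 + 7040 = 7046$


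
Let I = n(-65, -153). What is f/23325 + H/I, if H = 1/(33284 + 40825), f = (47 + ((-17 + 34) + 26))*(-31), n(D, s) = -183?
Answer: -2522523697/21088827585 ≈ -0.11961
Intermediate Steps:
I = -183
f = -2790 (f = (47 + (17 + 26))*(-31) = (47 + 43)*(-31) = 90*(-31) = -2790)
H = 1/74109 ≈ 1.3494e-5
f/23325 + H/I = -2790/23325 + (1/74109)/(-183) = -2790*1/23325 + (1/74109)*(-1/183) = -186/1555 - 1/13561947 = -2522523697/21088827585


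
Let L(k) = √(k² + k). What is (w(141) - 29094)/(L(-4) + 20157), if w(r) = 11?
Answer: -195408677/135434879 + 58166*√3/406304637 ≈ -1.4426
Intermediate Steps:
L(k) = √(k + k²)
(w(141) - 29094)/(L(-4) + 20157) = (11 - 29094)/(√(-4*(1 - 4)) + 20157) = -29083/(√(-4*(-3)) + 20157) = -29083/(√12 + 20157) = -29083/(2*√3 + 20157) = -29083/(20157 + 2*√3)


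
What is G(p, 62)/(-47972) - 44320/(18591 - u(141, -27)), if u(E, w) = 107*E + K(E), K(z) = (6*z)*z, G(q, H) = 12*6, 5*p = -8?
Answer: 264722842/694286763 ≈ 0.38129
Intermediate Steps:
p = -8/5 (p = (⅕)*(-8) = -8/5 ≈ -1.6000)
G(q, H) = 72
K(z) = 6*z²
u(E, w) = 6*E² + 107*E (u(E, w) = 107*E + 6*E² = 6*E² + 107*E)
G(p, 62)/(-47972) - 44320/(18591 - u(141, -27)) = 72/(-47972) - 44320/(18591 - 141*(107 + 6*141)) = 72*(-1/47972) - 44320/(18591 - 141*(107 + 846)) = -18/11993 - 44320/(18591 - 141*953) = -18/11993 - 44320/(18591 - 1*134373) = -18/11993 - 44320/(18591 - 134373) = -18/11993 - 44320/(-115782) = -18/11993 - 44320*(-1/115782) = -18/11993 + 22160/57891 = 264722842/694286763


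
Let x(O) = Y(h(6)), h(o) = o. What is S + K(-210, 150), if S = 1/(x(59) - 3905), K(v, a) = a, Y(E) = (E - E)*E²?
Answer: 585749/3905 ≈ 150.00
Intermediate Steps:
Y(E) = 0 (Y(E) = 0*E² = 0)
x(O) = 0
S = -1/3905 (S = 1/(0 - 3905) = 1/(-3905) = -1/3905 ≈ -0.00025608)
S + K(-210, 150) = -1/3905 + 150 = 585749/3905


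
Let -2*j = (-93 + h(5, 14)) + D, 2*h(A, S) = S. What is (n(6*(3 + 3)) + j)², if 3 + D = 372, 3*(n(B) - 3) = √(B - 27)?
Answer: 75625/4 ≈ 18906.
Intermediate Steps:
h(A, S) = S/2
n(B) = 3 + √(-27 + B)/3 (n(B) = 3 + √(B - 27)/3 = 3 + √(-27 + B)/3)
D = 369 (D = -3 + 372 = 369)
j = -283/2 (j = -((-93 + (½)*14) + 369)/2 = -((-93 + 7) + 369)/2 = -(-86 + 369)/2 = -½*283 = -283/2 ≈ -141.50)
(n(6*(3 + 3)) + j)² = ((3 + √(-27 + 6*(3 + 3))/3) - 283/2)² = ((3 + √(-27 + 6*6)/3) - 283/2)² = ((3 + √(-27 + 36)/3) - 283/2)² = ((3 + √9/3) - 283/2)² = ((3 + (⅓)*3) - 283/2)² = ((3 + 1) - 283/2)² = (4 - 283/2)² = (-275/2)² = 75625/4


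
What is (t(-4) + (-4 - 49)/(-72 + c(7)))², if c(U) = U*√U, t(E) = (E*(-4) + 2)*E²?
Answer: 1954472068063/23435281 + 1037333808*√7/23435281 ≈ 83516.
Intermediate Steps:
t(E) = E²*(2 - 4*E) (t(E) = (-4*E + 2)*E² = (2 - 4*E)*E² = E²*(2 - 4*E))
c(U) = U^(3/2)
(t(-4) + (-4 - 49)/(-72 + c(7)))² = ((-4)²*(2 - 4*(-4)) + (-4 - 49)/(-72 + 7^(3/2)))² = (16*(2 + 16) - 53/(-72 + 7*√7))² = (16*18 - 53/(-72 + 7*√7))² = (288 - 53/(-72 + 7*√7))²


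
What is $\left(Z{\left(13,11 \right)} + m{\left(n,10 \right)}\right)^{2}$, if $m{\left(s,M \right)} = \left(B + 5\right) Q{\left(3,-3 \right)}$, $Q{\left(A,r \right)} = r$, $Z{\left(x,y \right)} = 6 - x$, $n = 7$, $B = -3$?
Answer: $169$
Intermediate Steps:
$m{\left(s,M \right)} = -6$ ($m{\left(s,M \right)} = \left(-3 + 5\right) \left(-3\right) = 2 \left(-3\right) = -6$)
$\left(Z{\left(13,11 \right)} + m{\left(n,10 \right)}\right)^{2} = \left(\left(6 - 13\right) - 6\right)^{2} = \left(-7 - 6\right)^{2} = \left(-13\right)^{2} = 169$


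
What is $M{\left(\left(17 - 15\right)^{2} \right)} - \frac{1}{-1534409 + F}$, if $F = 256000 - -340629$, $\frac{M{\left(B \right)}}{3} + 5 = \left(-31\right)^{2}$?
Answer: $\frac{2689553041}{937780} \approx 2868.0$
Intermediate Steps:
$M{\left(B \right)} = 2868$ ($M{\left(B \right)} = -15 + 3 \left(-31\right)^{2} = -15 + 3 \cdot 961 = -15 + 2883 = 2868$)
$F = 596629$ ($F = 256000 + 340629 = 596629$)
$M{\left(\left(17 - 15\right)^{2} \right)} - \frac{1}{-1534409 + F} = 2868 - \frac{1}{-1534409 + 596629} = 2868 - \frac{1}{-937780} = 2868 - - \frac{1}{937780} = 2868 + \frac{1}{937780} = \frac{2689553041}{937780}$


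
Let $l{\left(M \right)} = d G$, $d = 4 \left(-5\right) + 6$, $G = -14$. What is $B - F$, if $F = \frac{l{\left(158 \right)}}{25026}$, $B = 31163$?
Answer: $\frac{389942521}{12513} \approx 31163.0$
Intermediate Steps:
$d = -14$ ($d = -20 + 6 = -14$)
$l{\left(M \right)} = 196$ ($l{\left(M \right)} = \left(-14\right) \left(-14\right) = 196$)
$F = \frac{98}{12513}$ ($F = \frac{196}{25026} = 196 \cdot \frac{1}{25026} = \frac{98}{12513} \approx 0.0078319$)
$B - F = 31163 - \frac{98}{12513} = \frac{389942521}{12513}$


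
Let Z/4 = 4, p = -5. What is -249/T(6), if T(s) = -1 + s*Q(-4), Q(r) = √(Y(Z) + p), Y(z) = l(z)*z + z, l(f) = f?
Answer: -249/9611 - 1494*√267/9611 ≈ -2.5659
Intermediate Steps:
Z = 16 (Z = 4*4 = 16)
Y(z) = z + z² (Y(z) = z*z + z = z² + z = z + z²)
Q(r) = √267 (Q(r) = √(16*(1 + 16) - 5) = √(16*17 - 5) = √(272 - 5) = √267)
T(s) = -1 + s*√267
-249/T(6) = -249/(-1 + 6*√267)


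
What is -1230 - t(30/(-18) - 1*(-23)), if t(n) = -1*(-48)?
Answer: -1278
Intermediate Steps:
t(n) = 48
-1230 - t(30/(-18) - 1*(-23)) = -1230 - 1*48 = -1230 - 48 = -1278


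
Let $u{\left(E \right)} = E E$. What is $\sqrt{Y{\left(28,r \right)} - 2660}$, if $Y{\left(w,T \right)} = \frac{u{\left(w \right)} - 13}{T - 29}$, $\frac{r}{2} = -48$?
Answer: $\frac{i \sqrt{1666355}}{25} \approx 51.635 i$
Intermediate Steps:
$r = -96$ ($r = 2 \left(-48\right) = -96$)
$u{\left(E \right)} = E^{2}$
$Y{\left(w,T \right)} = \frac{-13 + w^{2}}{-29 + T}$ ($Y{\left(w,T \right)} = \frac{w^{2} - 13}{T - 29} = \frac{-13 + w^{2}}{-29 + T}$)
$\sqrt{Y{\left(28,r \right)} - 2660} = \sqrt{\frac{-13 + 28^{2}}{-29 - 96} - 2660} = \sqrt{\frac{-13 + 784}{-125} - 2660} = \sqrt{\left(- \frac{1}{125}\right) 771 - 2660} = \sqrt{- \frac{771}{125} - 2660} = \sqrt{- \frac{333271}{125}} = \frac{i \sqrt{1666355}}{25}$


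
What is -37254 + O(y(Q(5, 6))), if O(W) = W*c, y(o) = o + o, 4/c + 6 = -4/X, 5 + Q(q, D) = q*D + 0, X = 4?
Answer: -260978/7 ≈ -37283.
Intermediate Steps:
Q(q, D) = -5 + D*q (Q(q, D) = -5 + (q*D + 0) = -5 + (D*q + 0) = -5 + D*q)
c = -4/7 (c = 4/(-6 - 4/4) = 4/(-6 - 4*¼) = 4/(-6 - 1) = 4/(-7) = 4*(-⅐) = -4/7 ≈ -0.57143)
y(o) = 2*o
O(W) = -4*W/7 (O(W) = W*(-4/7) = -4*W/7)
-37254 + O(y(Q(5, 6))) = -37254 - 8*(-5 + 6*5)/7 = -37254 - 8*(-5 + 30)/7 = -37254 - 8*25/7 = -37254 - 4/7*50 = -37254 - 200/7 = -260978/7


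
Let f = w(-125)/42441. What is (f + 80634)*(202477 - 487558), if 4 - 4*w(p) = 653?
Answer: -1300800820307629/56588 ≈ -2.2987e+10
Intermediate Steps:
w(p) = -649/4 (w(p) = 1 - ¼*653 = 1 - 653/4 = -649/4)
f = -649/169764 (f = -649/4/42441 = -649/4*1/42441 = -649/169764 ≈ -0.0038230)
(f + 80634)*(202477 - 487558) = (-649/169764 + 80634)*(202477 - 487558) = (13688749727/169764)*(-285081) = -1300800820307629/56588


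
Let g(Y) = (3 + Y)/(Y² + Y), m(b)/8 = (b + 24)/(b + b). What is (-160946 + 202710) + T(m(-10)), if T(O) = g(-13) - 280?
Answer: 3235747/78 ≈ 41484.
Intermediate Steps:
m(b) = 4*(24 + b)/b (m(b) = 8*((b + 24)/(b + b)) = 8*((24 + b)/((2*b))) = 8*((24 + b)*(1/(2*b))) = 8*((24 + b)/(2*b)) = 4*(24 + b)/b)
g(Y) = (3 + Y)/(Y + Y²)
T(O) = -21845/78 (T(O) = (3 - 13)/((-13)*(1 - 13)) - 280 = -1/13*(-10)/(-12) - 280 = -1/13*(-1/12)*(-10) - 280 = -5/78 - 280 = -21845/78)
(-160946 + 202710) + T(m(-10)) = (-160946 + 202710) - 21845/78 = 41764 - 21845/78 = 3235747/78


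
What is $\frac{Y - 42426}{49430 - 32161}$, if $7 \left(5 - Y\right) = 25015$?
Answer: $- \frac{321962}{120883} \approx -2.6634$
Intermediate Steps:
$Y = - \frac{24980}{7}$ ($Y = 5 - \frac{25015}{7} = - \frac{24980}{7} \approx -3568.6$)
$\frac{Y - 42426}{49430 - 32161} = \frac{- \frac{24980}{7} - 42426}{49430 - 32161} = - \frac{321962}{7 \cdot 17269} = \left(- \frac{321962}{7}\right) \frac{1}{17269} = - \frac{321962}{120883}$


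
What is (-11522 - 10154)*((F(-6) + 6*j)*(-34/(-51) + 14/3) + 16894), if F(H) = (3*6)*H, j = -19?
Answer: -340529960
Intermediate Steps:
F(H) = 18*H
(-11522 - 10154)*((F(-6) + 6*j)*(-34/(-51) + 14/3) + 16894) = (-11522 - 10154)*((18*(-6) + 6*(-19))*(-34/(-51) + 14/3) + 16894) = -21676*((-108 - 114)*(-34*(-1/51) + 14*(⅓)) + 16894) = -21676*(-222*(⅔ + 14/3) + 16894) = -21676*(-222*16/3 + 16894) = -21676*(-1184 + 16894) = -21676*15710 = -340529960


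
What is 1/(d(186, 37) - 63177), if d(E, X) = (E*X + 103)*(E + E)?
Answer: 1/2535243 ≈ 3.9444e-7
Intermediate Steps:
d(E, X) = 2*E*(103 + E*X) (d(E, X) = (103 + E*X)*(2*E) = 2*E*(103 + E*X))
1/(d(186, 37) - 63177) = 1/(2*186*(103 + 186*37) - 63177) = 1/(2*186*(103 + 6882) - 63177) = 1/(2*186*6985 - 63177) = 1/(2598420 - 63177) = 1/2535243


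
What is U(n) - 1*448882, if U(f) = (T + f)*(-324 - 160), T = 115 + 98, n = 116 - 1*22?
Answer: -597470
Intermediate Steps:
n = 94 (n = 116 - 22 = 94)
T = 213
U(f) = -103092 - 484*f (U(f) = (213 + f)*(-324 - 160) = (213 + f)*(-484) = -103092 - 484*f)
U(n) - 1*448882 = (-103092 - 484*94) - 1*448882 = (-103092 - 45496) - 448882 = -148588 - 448882 = -597470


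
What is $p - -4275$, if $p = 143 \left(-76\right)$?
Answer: $-6593$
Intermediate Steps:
$p = -10868$
$p - -4275 = -10868 - -4275 = -10868 + 4275 = -6593$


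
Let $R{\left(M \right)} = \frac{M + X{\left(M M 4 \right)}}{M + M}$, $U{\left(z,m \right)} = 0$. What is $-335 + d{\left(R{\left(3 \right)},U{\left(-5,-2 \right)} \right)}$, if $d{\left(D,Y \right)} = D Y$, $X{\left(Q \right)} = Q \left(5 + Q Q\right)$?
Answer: $-335$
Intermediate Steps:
$X{\left(Q \right)} = Q \left(5 + Q^{2}\right)$
$R{\left(M \right)} = \frac{M + 4 M^{2} \left(5 + 16 M^{4}\right)}{2 M}$ ($R{\left(M \right)} = \frac{M + M M 4 \left(5 + \left(M M 4\right)^{2}\right)}{M + M} = \frac{M + M^{2} \cdot 4 \left(5 + \left(M^{2} \cdot 4\right)^{2}\right)}{2 M} = \left(M + 4 M^{2} \left(5 + \left(4 M^{2}\right)^{2}\right)\right) \frac{1}{2 M} = \left(M + 4 M^{2} \left(5 + 16 M^{4}\right)\right) \frac{1}{2 M} = \frac{M + 4 M^{2} \left(5 + 16 M^{4}\right)}{2 M}$)
$-335 + d{\left(R{\left(3 \right)},U{\left(-5,-2 \right)} \right)} = -335 + \left(\frac{1}{2} + 10 \cdot 3 + 32 \cdot 3^{5}\right) 0 = -335 + \left(\frac{1}{2} + 30 + 32 \cdot 243\right) 0 = -335 + \left(\frac{1}{2} + 30 + 7776\right) 0 = -335 + \frac{15613}{2} \cdot 0 = -335 + 0 = -335$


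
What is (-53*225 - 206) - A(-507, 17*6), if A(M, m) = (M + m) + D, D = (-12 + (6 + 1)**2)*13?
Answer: -12207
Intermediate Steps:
D = 481 (D = (-12 + 7**2)*13 = (-12 + 49)*13 = 37*13 = 481)
A(M, m) = 481 + M + m (A(M, m) = (M + m) + 481 = 481 + M + m)
(-53*225 - 206) - A(-507, 17*6) = (-53*225 - 206) - (481 - 507 + 17*6) = (-11925 - 206) - (481 - 507 + 102) = -12131 - 1*76 = -12131 - 76 = -12207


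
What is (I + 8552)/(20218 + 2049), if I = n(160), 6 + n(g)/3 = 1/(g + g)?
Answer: 2730883/7125440 ≈ 0.38326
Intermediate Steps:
n(g) = -18 + 3/(2*g) (n(g) = -18 + 3/(g + g) = -18 + 3/((2*g)) = -18 + 3*(1/(2*g)) = -18 + 3/(2*g))
I = -5757/320 (I = -18 + (3/2)/160 = -18 + (3/2)*(1/160) = -18 + 3/320 = -5757/320 ≈ -17.991)
(I + 8552)/(20218 + 2049) = (-5757/320 + 8552)/(20218 + 2049) = (2730883/320)/22267 = (2730883/320)*(1/22267) = 2730883/7125440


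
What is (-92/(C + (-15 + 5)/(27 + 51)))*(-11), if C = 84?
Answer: 39468/3271 ≈ 12.066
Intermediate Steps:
(-92/(C + (-15 + 5)/(27 + 51)))*(-11) = (-92/(84 + (-15 + 5)/(27 + 51)))*(-11) = (-92/(84 - 10/78))*(-11) = (-92/(84 - 10*1/78))*(-11) = (-92/(84 - 5/39))*(-11) = (-92/(3271/39))*(-11) = ((39/3271)*(-92))*(-11) = -3588/3271*(-11) = 39468/3271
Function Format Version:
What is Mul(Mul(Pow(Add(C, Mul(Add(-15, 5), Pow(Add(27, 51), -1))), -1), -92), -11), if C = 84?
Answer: Rational(39468, 3271) ≈ 12.066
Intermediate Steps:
Mul(Mul(Pow(Add(C, Mul(Add(-15, 5), Pow(Add(27, 51), -1))), -1), -92), -11) = Mul(Mul(Pow(Add(84, Mul(Add(-15, 5), Pow(Add(27, 51), -1))), -1), -92), -11) = Mul(Mul(Pow(Add(84, Mul(-10, Pow(78, -1))), -1), -92), -11) = Mul(Mul(Pow(Add(84, Mul(-10, Rational(1, 78))), -1), -92), -11) = Mul(Mul(Pow(Add(84, Rational(-5, 39)), -1), -92), -11) = Mul(Mul(Pow(Rational(3271, 39), -1), -92), -11) = Mul(Mul(Rational(39, 3271), -92), -11) = Mul(Rational(-3588, 3271), -11) = Rational(39468, 3271)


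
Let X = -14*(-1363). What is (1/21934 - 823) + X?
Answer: 400492907/21934 ≈ 18259.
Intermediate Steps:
X = 19082
(1/21934 - 823) + X = (1/21934 - 823) + 19082 = -18051681/21934 + 19082 = 400492907/21934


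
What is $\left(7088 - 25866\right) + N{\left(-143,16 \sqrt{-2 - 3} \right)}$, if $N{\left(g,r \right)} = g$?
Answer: $-18921$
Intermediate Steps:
$\left(7088 - 25866\right) + N{\left(-143,16 \sqrt{-2 - 3} \right)} = \left(7088 - 25866\right) - 143 = -18778 - 143 = -18921$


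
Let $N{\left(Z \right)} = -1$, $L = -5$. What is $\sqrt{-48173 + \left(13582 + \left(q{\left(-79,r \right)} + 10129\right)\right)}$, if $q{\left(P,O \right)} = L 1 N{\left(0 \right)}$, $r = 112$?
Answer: $i \sqrt{24457} \approx 156.39 i$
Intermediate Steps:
$q{\left(P,O \right)} = 5$ ($q{\left(P,O \right)} = \left(-5\right) 1 \left(-1\right) = \left(-5\right) \left(-1\right) = 5$)
$\sqrt{-48173 + \left(13582 + \left(q{\left(-79,r \right)} + 10129\right)\right)} = \sqrt{-48173 + \left(13582 + \left(5 + 10129\right)\right)} = \sqrt{-48173 + \left(13582 + 10134\right)} = \sqrt{-48173 + 23716} = \sqrt{-24457} = i \sqrt{24457}$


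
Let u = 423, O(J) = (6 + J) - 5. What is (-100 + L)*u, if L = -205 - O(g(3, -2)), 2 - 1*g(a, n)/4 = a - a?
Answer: -132822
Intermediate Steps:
g(a, n) = 8 (g(a, n) = 8 - 4*(a - a) = 8 - 4*0 = 8 + 0 = 8)
O(J) = 1 + J
L = -214 (L = -205 - (1 + 8) = -205 - 1*9 = -205 - 9 = -214)
(-100 + L)*u = (-100 - 214)*423 = -314*423 = -132822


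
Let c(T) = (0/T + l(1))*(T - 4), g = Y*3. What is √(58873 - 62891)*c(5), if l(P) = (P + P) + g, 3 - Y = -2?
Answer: 119*I*√82 ≈ 1077.6*I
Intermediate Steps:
Y = 5 (Y = 3 - 1*(-2) = 3 + 2 = 5)
g = 15 (g = 5*3 = 15)
l(P) = 15 + 2*P (l(P) = (P + P) + 15 = 2*P + 15 = 15 + 2*P)
c(T) = -68 + 17*T (c(T) = (0/T + (15 + 2*1))*(T - 4) = (0 + (15 + 2))*(-4 + T) = (0 + 17)*(-4 + T) = 17*(-4 + T) = -68 + 17*T)
√(58873 - 62891)*c(5) = √(58873 - 62891)*(-68 + 17*5) = √(-4018)*(-68 + 85) = (7*I*√82)*17 = 119*I*√82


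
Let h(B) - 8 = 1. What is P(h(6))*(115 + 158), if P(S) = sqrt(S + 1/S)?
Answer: 91*sqrt(82) ≈ 824.04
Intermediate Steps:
h(B) = 9 (h(B) = 8 + 1 = 9)
P(h(6))*(115 + 158) = sqrt(9 + 1/9)*(115 + 158) = sqrt(9 + 1/9)*273 = sqrt(82/9)*273 = (sqrt(82)/3)*273 = 91*sqrt(82)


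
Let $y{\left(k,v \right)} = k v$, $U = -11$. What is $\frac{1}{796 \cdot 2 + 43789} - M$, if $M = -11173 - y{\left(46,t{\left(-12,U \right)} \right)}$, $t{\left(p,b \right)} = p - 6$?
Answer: $\frac{469466446}{45381} \approx 10345.0$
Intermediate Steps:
$t{\left(p,b \right)} = -6 + p$ ($t{\left(p,b \right)} = p - 6 = -6 + p$)
$M = -10345$ ($M = -11173 - 46 \left(-6 - 12\right) = -11173 - 46 \left(-18\right) = -11173 - -828 = -11173 + 828 = -10345$)
$\frac{1}{796 \cdot 2 + 43789} - M = \frac{1}{796 \cdot 2 + 43789} - -10345 = \frac{1}{1592 + 43789} + 10345 = \frac{1}{45381} + 10345 = \frac{469466446}{45381}$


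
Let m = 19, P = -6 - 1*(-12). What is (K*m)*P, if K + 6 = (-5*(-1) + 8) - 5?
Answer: 228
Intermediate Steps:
K = 2 (K = -6 + ((-5*(-1) + 8) - 5) = -6 + ((5 + 8) - 5) = -6 + (13 - 5) = -6 + 8 = 2)
P = 6 (P = -6 + 12 = 6)
(K*m)*P = (2*19)*6 = 38*6 = 228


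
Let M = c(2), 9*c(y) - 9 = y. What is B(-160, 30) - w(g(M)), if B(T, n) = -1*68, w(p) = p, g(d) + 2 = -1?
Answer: -65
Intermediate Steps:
c(y) = 1 + y/9
M = 11/9 (M = 1 + (⅑)*2 = 1 + 2/9 = 11/9 ≈ 1.2222)
g(d) = -3 (g(d) = -2 - 1 = -3)
B(T, n) = -68
B(-160, 30) - w(g(M)) = -68 - 1*(-3) = -68 + 3 = -65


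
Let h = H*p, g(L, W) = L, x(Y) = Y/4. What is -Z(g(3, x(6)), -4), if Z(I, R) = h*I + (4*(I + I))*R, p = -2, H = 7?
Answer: 138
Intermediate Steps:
x(Y) = Y/4 (x(Y) = Y*(¼) = Y/4)
h = -14 (h = 7*(-2) = -14)
Z(I, R) = -14*I + 8*I*R (Z(I, R) = -14*I + (4*(I + I))*R = -14*I + (4*(2*I))*R = -14*I + (8*I)*R = -14*I + 8*I*R)
-Z(g(3, x(6)), -4) = -2*3*(-7 + 4*(-4)) = -2*3*(-7 - 16) = -2*3*(-23) = -1*(-138) = 138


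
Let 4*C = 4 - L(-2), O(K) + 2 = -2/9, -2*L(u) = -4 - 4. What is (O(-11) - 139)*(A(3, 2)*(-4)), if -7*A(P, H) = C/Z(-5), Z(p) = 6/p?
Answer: 0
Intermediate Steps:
L(u) = 4 (L(u) = -(-4 - 4)/2 = -1/2*(-8) = 4)
O(K) = -20/9 (O(K) = -2 - 2/9 = -20/9)
C = 0 (C = (4 - 1*4)/4 = (4 - 4)/4 = (1/4)*0 = 0)
A(P, H) = 0 (A(P, H) = -0/(6/(-5)) = -0/(6*(-1/5)) = -0/(-6/5) = -0*(-5)/6 = -1/7*0 = 0)
(O(-11) - 139)*(A(3, 2)*(-4)) = (-20/9 - 139)*(0*(-4)) = -1271/9*0 = 0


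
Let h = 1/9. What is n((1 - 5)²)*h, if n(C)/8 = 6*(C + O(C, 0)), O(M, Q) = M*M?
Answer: 4352/3 ≈ 1450.7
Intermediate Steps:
h = ⅑ ≈ 0.11111
O(M, Q) = M²
n(C) = 48*C + 48*C² (n(C) = 8*(6*(C + C²)) = 8*(6*C + 6*C²) = 48*C + 48*C²)
n((1 - 5)²)*h = (48*(1 - 5)²*(1 + (1 - 5)²))*(⅑) = (48*(-4)²*(1 + (-4)²))*(⅑) = (48*16*(1 + 16))*(⅑) = (48*16*17)*(⅑) = 13056*(⅑) = 4352/3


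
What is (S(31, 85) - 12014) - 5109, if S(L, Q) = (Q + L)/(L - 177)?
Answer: -1250037/73 ≈ -17124.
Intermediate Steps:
S(L, Q) = (L + Q)/(-177 + L)
(S(31, 85) - 12014) - 5109 = ((31 + 85)/(-177 + 31) - 12014) - 5109 = (116/(-146) - 12014) - 5109 = (-1/146*116 - 12014) - 5109 = (-58/73 - 12014) - 5109 = -877080/73 - 5109 = -1250037/73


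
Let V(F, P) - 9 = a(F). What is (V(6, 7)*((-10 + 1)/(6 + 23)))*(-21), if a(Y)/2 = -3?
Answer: 567/29 ≈ 19.552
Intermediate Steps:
a(Y) = -6 (a(Y) = 2*(-3) = -6)
V(F, P) = 3 (V(F, P) = 9 - 6 = 3)
(V(6, 7)*((-10 + 1)/(6 + 23)))*(-21) = (3*((-10 + 1)/(6 + 23)))*(-21) = (3*(-9/29))*(-21) = -27/29*(-21) = 567/29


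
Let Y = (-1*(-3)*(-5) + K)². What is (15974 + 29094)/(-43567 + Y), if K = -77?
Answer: -45068/35103 ≈ -1.2839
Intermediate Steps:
Y = 8464 (Y = (-1*(-3)*(-5) - 77)² = (3*(-5) - 77)² = (-15 - 77)² = (-92)² = 8464)
(15974 + 29094)/(-43567 + Y) = (15974 + 29094)/(-43567 + 8464) = 45068/(-35103) = 45068*(-1/35103) = -45068/35103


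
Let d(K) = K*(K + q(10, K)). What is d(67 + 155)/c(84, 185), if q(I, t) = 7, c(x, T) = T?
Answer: 1374/5 ≈ 274.80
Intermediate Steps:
d(K) = K*(7 + K) (d(K) = K*(K + 7) = K*(7 + K))
d(67 + 155)/c(84, 185) = ((67 + 155)*(7 + (67 + 155)))/185 = (222*(7 + 222))*(1/185) = (222*229)*(1/185) = 50838*(1/185) = 1374/5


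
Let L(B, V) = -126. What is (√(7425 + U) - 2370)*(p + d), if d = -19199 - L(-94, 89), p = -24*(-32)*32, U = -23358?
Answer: -13042110 + 5503*I*√15933 ≈ -1.3042e+7 + 6.9462e+5*I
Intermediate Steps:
p = 24576 (p = 768*32 = 24576)
d = -19073 (d = -19199 - 1*(-126) = -19199 + 126 = -19073)
(√(7425 + U) - 2370)*(p + d) = (√(7425 - 23358) - 2370)*(24576 - 19073) = (√(-15933) - 2370)*5503 = (I*√15933 - 2370)*5503 = (-2370 + I*√15933)*5503 = -13042110 + 5503*I*√15933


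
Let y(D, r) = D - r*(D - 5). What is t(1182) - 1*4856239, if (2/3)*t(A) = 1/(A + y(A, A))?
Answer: -4496391690101/925900 ≈ -4.8562e+6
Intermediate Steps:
y(D, r) = D - r*(-5 + D)
t(A) = 3/(2*(-A**2 + 7*A)) (t(A) = 3/(2*(A + (A + 5*A - A*A))) = 3/(2*(A + (A + 5*A - A**2))) = 3/(2*(A + (-A**2 + 6*A))) = 3/(2*(-A**2 + 7*A)))
t(1182) - 1*4856239 = (3/2)/(1182*(7 - 1*1182)) - 1*4856239 = (3/2)*(1/1182)/(7 - 1182) - 4856239 = (3/2)*(1/1182)/(-1175) - 4856239 = (3/2)*(1/1182)*(-1/1175) - 4856239 = -1/925900 - 4856239 = -4496391690101/925900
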